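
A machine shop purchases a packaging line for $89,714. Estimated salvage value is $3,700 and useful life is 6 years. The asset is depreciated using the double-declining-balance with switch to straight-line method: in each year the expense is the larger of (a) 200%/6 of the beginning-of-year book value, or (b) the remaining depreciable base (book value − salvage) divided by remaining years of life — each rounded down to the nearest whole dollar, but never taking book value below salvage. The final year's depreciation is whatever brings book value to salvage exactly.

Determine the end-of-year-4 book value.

Depreciable base = $89,714 − $3,700 = $86,014.
Year 1: DB = ⌊$89,714 × 200%/6⌋ = $29,904; SL = ⌊$86,014/6⌋ = $14,335 → take DB $29,904. Book value $59,810.
Year 2: DB = ⌊$59,810 × 200%/6⌋ = $19,936; SL = ⌊$56,110/5⌋ = $11,222 → take DB $19,936. Book value $39,874.
Year 3: DB = ⌊$39,874 × 200%/6⌋ = $13,291; SL = ⌊$36,174/4⌋ = $9,043 → take DB $13,291. Book value $26,583.
Year 4: DB = ⌊$26,583 × 200%/6⌋ = $8,861; SL = ⌊$22,883/3⌋ = $7,627 → take DB $8,861. Book value $17,722.

$17,722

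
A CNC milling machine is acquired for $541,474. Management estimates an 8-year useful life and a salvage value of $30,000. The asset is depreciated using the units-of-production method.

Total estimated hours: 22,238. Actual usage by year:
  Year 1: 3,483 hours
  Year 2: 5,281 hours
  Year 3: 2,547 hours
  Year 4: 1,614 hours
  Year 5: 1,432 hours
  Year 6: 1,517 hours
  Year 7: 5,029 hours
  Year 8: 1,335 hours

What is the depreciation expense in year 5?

Depreciable base = $541,474 − $30,000 = $511,474.
Rate = $511,474 / 22,238 hours = $23 per hour.
Year 1: 3,483 × $23 = $80,109. Book value $461,365.
Year 2: 5,281 × $23 = $121,463. Book value $339,902.
Year 3: 2,547 × $23 = $58,581. Book value $281,321.
Year 4: 1,614 × $23 = $37,122. Book value $244,199.
Year 5: 1,432 × $23 = $32,936. Book value $211,263.

$32,936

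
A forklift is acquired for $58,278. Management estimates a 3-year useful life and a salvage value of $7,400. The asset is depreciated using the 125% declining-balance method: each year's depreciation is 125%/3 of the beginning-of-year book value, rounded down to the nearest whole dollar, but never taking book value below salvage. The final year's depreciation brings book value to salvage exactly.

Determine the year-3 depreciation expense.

$12,431

Depreciable base = $58,278 − $7,400 = $50,878.
Year 1: ⌊$58,278 × 125%/3⌋ = $24,282. Book value $33,996.
Year 2: ⌊$33,996 × 125%/3⌋ = $14,165. Book value $19,831.
Year 3 (final): $19,831 − $7,400 = $12,431. Book value $7,400.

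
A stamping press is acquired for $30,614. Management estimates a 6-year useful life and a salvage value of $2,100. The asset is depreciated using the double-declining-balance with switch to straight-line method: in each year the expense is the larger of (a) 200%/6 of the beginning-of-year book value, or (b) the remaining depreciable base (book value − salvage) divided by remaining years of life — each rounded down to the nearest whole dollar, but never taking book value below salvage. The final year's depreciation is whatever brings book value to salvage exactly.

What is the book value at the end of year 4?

$6,048

Depreciable base = $30,614 − $2,100 = $28,514.
Year 1: DB = ⌊$30,614 × 200%/6⌋ = $10,204; SL = ⌊$28,514/6⌋ = $4,752 → take DB $10,204. Book value $20,410.
Year 2: DB = ⌊$20,410 × 200%/6⌋ = $6,803; SL = ⌊$18,310/5⌋ = $3,662 → take DB $6,803. Book value $13,607.
Year 3: DB = ⌊$13,607 × 200%/6⌋ = $4,535; SL = ⌊$11,507/4⌋ = $2,876 → take DB $4,535. Book value $9,072.
Year 4: DB = ⌊$9,072 × 200%/6⌋ = $3,024; SL = ⌊$6,972/3⌋ = $2,324 → take DB $3,024. Book value $6,048.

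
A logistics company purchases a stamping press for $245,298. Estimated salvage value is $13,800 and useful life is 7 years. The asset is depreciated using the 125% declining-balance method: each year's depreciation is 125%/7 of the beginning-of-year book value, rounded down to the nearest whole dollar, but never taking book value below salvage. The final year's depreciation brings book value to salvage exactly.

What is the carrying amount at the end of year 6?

$75,357

Depreciable base = $245,298 − $13,800 = $231,498.
Year 1: ⌊$245,298 × 125%/7⌋ = $43,803. Book value $201,495.
Year 2: ⌊$201,495 × 125%/7⌋ = $35,981. Book value $165,514.
Year 3: ⌊$165,514 × 125%/7⌋ = $29,556. Book value $135,958.
Year 4: ⌊$135,958 × 125%/7⌋ = $24,278. Book value $111,680.
Year 5: ⌊$111,680 × 125%/7⌋ = $19,942. Book value $91,738.
Year 6: ⌊$91,738 × 125%/7⌋ = $16,381. Book value $75,357.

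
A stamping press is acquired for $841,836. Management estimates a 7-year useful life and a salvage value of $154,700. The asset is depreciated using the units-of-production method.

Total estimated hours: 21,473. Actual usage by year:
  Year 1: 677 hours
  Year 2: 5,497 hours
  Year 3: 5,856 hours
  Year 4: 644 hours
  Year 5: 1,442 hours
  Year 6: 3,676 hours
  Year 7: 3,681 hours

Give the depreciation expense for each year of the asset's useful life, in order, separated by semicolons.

$21,664; $175,904; $187,392; $20,608; $46,144; $117,632; $117,792

Depreciable base = $841,836 − $154,700 = $687,136.
Rate = $687,136 / 21,473 hours = $32 per hour.
Year 1: 677 × $32 = $21,664. Book value $820,172.
Year 2: 5,497 × $32 = $175,904. Book value $644,268.
Year 3: 5,856 × $32 = $187,392. Book value $456,876.
Year 4: 644 × $32 = $20,608. Book value $436,268.
Year 5: 1,442 × $32 = $46,144. Book value $390,124.
Year 6: 3,676 × $32 = $117,632. Book value $272,492.
Year 7: 3,681 × $32 = $117,792. Book value $154,700.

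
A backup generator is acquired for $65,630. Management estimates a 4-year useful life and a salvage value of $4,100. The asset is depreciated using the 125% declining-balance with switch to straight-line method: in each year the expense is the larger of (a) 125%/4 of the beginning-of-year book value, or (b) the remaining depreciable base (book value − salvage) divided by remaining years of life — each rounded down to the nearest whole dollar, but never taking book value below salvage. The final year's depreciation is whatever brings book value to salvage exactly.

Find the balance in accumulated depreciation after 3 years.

Depreciable base = $65,630 − $4,100 = $61,530.
Year 1: DB = ⌊$65,630 × 125%/4⌋ = $20,509; SL = ⌊$61,530/4⌋ = $15,382 → take DB $20,509. Book value $45,121.
Year 2: DB = ⌊$45,121 × 125%/4⌋ = $14,100; SL = ⌊$41,021/3⌋ = $13,673 → take DB $14,100. Book value $31,021.
Year 3: DB = ⌊$31,021 × 125%/4⌋ = $9,694; SL = ⌊$26,921/2⌋ = $13,460 → take SL $13,460. Book value $17,561.
Accumulated through year 3 = $65,630 − $17,561 = $48,069.

$48,069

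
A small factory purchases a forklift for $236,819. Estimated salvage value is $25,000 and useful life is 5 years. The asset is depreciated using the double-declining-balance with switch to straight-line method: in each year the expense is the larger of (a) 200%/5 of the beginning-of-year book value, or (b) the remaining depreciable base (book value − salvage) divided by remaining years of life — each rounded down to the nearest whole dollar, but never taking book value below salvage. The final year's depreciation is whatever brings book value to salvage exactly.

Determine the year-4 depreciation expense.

$20,461

Depreciable base = $236,819 − $25,000 = $211,819.
Year 1: DB = ⌊$236,819 × 200%/5⌋ = $94,727; SL = ⌊$211,819/5⌋ = $42,363 → take DB $94,727. Book value $142,092.
Year 2: DB = ⌊$142,092 × 200%/5⌋ = $56,836; SL = ⌊$117,092/4⌋ = $29,273 → take DB $56,836. Book value $85,256.
Year 3: DB = ⌊$85,256 × 200%/5⌋ = $34,102; SL = ⌊$60,256/3⌋ = $20,085 → take DB $34,102. Book value $51,154.
Year 4: DB = ⌊$51,154 × 200%/5⌋ = $20,461; SL = ⌊$26,154/2⌋ = $13,077 → take DB $20,461. Book value $30,693.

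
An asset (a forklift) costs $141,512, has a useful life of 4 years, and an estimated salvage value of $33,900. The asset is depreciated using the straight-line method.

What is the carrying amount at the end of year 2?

Depreciable base = $141,512 − $33,900 = $107,612.
Annual expense = $107,612 / 4 = $26,903.
End of year 1: book value $114,609.
End of year 2: book value $87,706.

$87,706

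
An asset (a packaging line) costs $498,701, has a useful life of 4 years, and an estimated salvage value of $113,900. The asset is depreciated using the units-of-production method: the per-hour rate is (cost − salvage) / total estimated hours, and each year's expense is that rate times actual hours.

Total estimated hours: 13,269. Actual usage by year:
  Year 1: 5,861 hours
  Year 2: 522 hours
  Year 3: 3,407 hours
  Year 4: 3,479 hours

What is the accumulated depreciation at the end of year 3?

$283,910

Depreciable base = $498,701 − $113,900 = $384,801.
Rate = $384,801 / 13,269 hours = $29 per hour.
Year 1: 5,861 × $29 = $169,969. Book value $328,732.
Year 2: 522 × $29 = $15,138. Book value $313,594.
Year 3: 3,407 × $29 = $98,803. Book value $214,791.
Accumulated through year 3 = $498,701 − $214,791 = $283,910.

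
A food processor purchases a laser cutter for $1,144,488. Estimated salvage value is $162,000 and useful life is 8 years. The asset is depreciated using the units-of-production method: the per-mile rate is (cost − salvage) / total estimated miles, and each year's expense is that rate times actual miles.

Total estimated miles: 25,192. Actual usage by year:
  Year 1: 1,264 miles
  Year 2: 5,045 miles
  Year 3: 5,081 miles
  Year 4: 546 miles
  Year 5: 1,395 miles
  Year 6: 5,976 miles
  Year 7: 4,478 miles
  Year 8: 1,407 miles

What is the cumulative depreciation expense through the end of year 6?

$752,973

Depreciable base = $1,144,488 − $162,000 = $982,488.
Rate = $982,488 / 25,192 miles = $39 per mile.
Year 1: 1,264 × $39 = $49,296. Book value $1,095,192.
Year 2: 5,045 × $39 = $196,755. Book value $898,437.
Year 3: 5,081 × $39 = $198,159. Book value $700,278.
Year 4: 546 × $39 = $21,294. Book value $678,984.
Year 5: 1,395 × $39 = $54,405. Book value $624,579.
Year 6: 5,976 × $39 = $233,064. Book value $391,515.
Accumulated through year 6 = $1,144,488 − $391,515 = $752,973.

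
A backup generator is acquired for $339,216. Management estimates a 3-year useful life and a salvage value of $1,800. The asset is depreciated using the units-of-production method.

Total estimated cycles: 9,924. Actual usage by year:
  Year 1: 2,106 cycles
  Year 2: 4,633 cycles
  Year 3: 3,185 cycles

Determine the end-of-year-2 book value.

$110,090

Depreciable base = $339,216 − $1,800 = $337,416.
Rate = $337,416 / 9,924 cycles = $34 per cycle.
Year 1: 2,106 × $34 = $71,604. Book value $267,612.
Year 2: 4,633 × $34 = $157,522. Book value $110,090.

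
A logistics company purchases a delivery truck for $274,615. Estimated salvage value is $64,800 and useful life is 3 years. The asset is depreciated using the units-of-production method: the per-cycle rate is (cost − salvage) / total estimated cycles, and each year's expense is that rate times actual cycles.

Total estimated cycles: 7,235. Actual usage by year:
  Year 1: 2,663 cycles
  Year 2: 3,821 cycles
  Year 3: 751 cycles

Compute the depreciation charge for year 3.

$21,779

Depreciable base = $274,615 − $64,800 = $209,815.
Rate = $209,815 / 7,235 cycles = $29 per cycle.
Year 1: 2,663 × $29 = $77,227. Book value $197,388.
Year 2: 3,821 × $29 = $110,809. Book value $86,579.
Year 3: 751 × $29 = $21,779. Book value $64,800.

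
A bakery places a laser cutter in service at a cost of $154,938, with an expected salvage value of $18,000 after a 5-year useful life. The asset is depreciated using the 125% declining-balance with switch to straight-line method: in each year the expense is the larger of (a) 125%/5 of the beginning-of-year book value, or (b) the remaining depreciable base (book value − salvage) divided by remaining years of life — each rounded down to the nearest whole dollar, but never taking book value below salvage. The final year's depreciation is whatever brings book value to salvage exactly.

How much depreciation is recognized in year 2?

$29,051

Depreciable base = $154,938 − $18,000 = $136,938.
Year 1: DB = ⌊$154,938 × 125%/5⌋ = $38,734; SL = ⌊$136,938/5⌋ = $27,387 → take DB $38,734. Book value $116,204.
Year 2: DB = ⌊$116,204 × 125%/5⌋ = $29,051; SL = ⌊$98,204/4⌋ = $24,551 → take DB $29,051. Book value $87,153.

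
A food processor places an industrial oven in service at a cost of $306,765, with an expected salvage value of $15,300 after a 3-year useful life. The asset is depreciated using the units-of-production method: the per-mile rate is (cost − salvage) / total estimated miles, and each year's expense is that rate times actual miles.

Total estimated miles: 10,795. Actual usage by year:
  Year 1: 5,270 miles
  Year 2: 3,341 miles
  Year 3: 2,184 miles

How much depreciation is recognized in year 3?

Depreciable base = $306,765 − $15,300 = $291,465.
Rate = $291,465 / 10,795 miles = $27 per mile.
Year 1: 5,270 × $27 = $142,290. Book value $164,475.
Year 2: 3,341 × $27 = $90,207. Book value $74,268.
Year 3: 2,184 × $27 = $58,968. Book value $15,300.

$58,968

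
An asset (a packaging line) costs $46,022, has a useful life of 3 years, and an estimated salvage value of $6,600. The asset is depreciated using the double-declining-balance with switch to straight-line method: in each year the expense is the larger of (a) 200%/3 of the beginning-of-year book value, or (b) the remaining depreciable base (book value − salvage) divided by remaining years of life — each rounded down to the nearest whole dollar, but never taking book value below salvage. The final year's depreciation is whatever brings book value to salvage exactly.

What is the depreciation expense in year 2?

Depreciable base = $46,022 − $6,600 = $39,422.
Year 1: DB = ⌊$46,022 × 200%/3⌋ = $30,681; SL = ⌊$39,422/3⌋ = $13,140 → take DB $30,681. Book value $15,341.
Year 2: DB = ⌊$15,341 × 200%/3⌋ = $10,227; SL = ⌊$8,741/2⌋ = $4,370 → take DB $10,227, capped at $8,741. Book value $6,600.

$8,741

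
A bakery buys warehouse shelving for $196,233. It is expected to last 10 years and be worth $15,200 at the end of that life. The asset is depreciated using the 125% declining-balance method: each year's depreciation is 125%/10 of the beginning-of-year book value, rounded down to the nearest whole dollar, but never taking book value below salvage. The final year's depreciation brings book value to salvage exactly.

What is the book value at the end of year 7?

$77,062

Depreciable base = $196,233 − $15,200 = $181,033.
Year 1: ⌊$196,233 × 125%/10⌋ = $24,529. Book value $171,704.
Year 2: ⌊$171,704 × 125%/10⌋ = $21,463. Book value $150,241.
Year 3: ⌊$150,241 × 125%/10⌋ = $18,780. Book value $131,461.
Year 4: ⌊$131,461 × 125%/10⌋ = $16,432. Book value $115,029.
Year 5: ⌊$115,029 × 125%/10⌋ = $14,378. Book value $100,651.
Year 6: ⌊$100,651 × 125%/10⌋ = $12,581. Book value $88,070.
Year 7: ⌊$88,070 × 125%/10⌋ = $11,008. Book value $77,062.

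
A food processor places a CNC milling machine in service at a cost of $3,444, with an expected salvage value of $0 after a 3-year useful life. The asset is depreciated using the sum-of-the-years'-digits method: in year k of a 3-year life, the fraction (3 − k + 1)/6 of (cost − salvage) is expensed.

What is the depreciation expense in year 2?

Depreciable base = $3,444 − $0 = $3,444.
Sum of the years' digits = 3+2+1 = 6.
Year 1: $3,444 × 3/6 = $1,722. Book value $1,722.
Year 2: $3,444 × 2/6 = $1,148. Book value $574.

$1,148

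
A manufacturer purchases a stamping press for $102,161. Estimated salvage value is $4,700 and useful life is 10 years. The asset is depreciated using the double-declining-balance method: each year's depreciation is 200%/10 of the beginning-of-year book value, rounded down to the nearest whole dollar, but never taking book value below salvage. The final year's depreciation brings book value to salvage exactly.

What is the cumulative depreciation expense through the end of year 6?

$75,378

Depreciable base = $102,161 − $4,700 = $97,461.
Year 1: ⌊$102,161 × 200%/10⌋ = $20,432. Book value $81,729.
Year 2: ⌊$81,729 × 200%/10⌋ = $16,345. Book value $65,384.
Year 3: ⌊$65,384 × 200%/10⌋ = $13,076. Book value $52,308.
Year 4: ⌊$52,308 × 200%/10⌋ = $10,461. Book value $41,847.
Year 5: ⌊$41,847 × 200%/10⌋ = $8,369. Book value $33,478.
Year 6: ⌊$33,478 × 200%/10⌋ = $6,695. Book value $26,783.
Accumulated through year 6 = $102,161 − $26,783 = $75,378.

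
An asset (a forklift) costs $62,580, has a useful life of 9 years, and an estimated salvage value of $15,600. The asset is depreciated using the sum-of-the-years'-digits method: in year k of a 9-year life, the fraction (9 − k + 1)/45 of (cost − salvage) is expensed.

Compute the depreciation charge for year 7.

$3,132

Depreciable base = $62,580 − $15,600 = $46,980.
Sum of the years' digits = 9+8+7+6+5+4+3+2+1 = 45.
Year 1: $46,980 × 9/45 = $9,396. Book value $53,184.
Year 2: $46,980 × 8/45 = $8,352. Book value $44,832.
Year 3: $46,980 × 7/45 = $7,308. Book value $37,524.
Year 4: $46,980 × 6/45 = $6,264. Book value $31,260.
Year 5: $46,980 × 5/45 = $5,220. Book value $26,040.
Year 6: $46,980 × 4/45 = $4,176. Book value $21,864.
Year 7: $46,980 × 3/45 = $3,132. Book value $18,732.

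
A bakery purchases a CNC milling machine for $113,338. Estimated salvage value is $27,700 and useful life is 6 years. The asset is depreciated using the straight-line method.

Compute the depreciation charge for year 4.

Depreciable base = $113,338 − $27,700 = $85,638.
Annual expense = $85,638 / 6 = $14,273.

$14,273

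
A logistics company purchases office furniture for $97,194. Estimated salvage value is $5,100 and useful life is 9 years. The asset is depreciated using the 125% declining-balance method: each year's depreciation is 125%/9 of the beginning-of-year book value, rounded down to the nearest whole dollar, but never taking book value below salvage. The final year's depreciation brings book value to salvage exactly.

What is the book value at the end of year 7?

$34,126

Depreciable base = $97,194 − $5,100 = $92,094.
Year 1: ⌊$97,194 × 125%/9⌋ = $13,499. Book value $83,695.
Year 2: ⌊$83,695 × 125%/9⌋ = $11,624. Book value $72,071.
Year 3: ⌊$72,071 × 125%/9⌋ = $10,009. Book value $62,062.
Year 4: ⌊$62,062 × 125%/9⌋ = $8,619. Book value $53,443.
Year 5: ⌊$53,443 × 125%/9⌋ = $7,422. Book value $46,021.
Year 6: ⌊$46,021 × 125%/9⌋ = $6,391. Book value $39,630.
Year 7: ⌊$39,630 × 125%/9⌋ = $5,504. Book value $34,126.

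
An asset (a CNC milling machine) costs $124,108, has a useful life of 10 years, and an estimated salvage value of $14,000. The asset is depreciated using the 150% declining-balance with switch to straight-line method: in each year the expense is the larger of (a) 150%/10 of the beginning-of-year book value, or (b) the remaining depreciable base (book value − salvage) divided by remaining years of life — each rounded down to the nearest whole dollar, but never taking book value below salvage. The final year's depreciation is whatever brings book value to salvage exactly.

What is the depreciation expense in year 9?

$8,202

Depreciable base = $124,108 − $14,000 = $110,108.
Year 1: DB = ⌊$124,108 × 150%/10⌋ = $18,616; SL = ⌊$110,108/10⌋ = $11,010 → take DB $18,616. Book value $105,492.
Year 2: DB = ⌊$105,492 × 150%/10⌋ = $15,823; SL = ⌊$91,492/9⌋ = $10,165 → take DB $15,823. Book value $89,669.
Year 3: DB = ⌊$89,669 × 150%/10⌋ = $13,450; SL = ⌊$75,669/8⌋ = $9,458 → take DB $13,450. Book value $76,219.
Year 4: DB = ⌊$76,219 × 150%/10⌋ = $11,432; SL = ⌊$62,219/7⌋ = $8,888 → take DB $11,432. Book value $64,787.
Year 5: DB = ⌊$64,787 × 150%/10⌋ = $9,718; SL = ⌊$50,787/6⌋ = $8,464 → take DB $9,718. Book value $55,069.
Year 6: DB = ⌊$55,069 × 150%/10⌋ = $8,260; SL = ⌊$41,069/5⌋ = $8,213 → take DB $8,260. Book value $46,809.
Year 7: DB = ⌊$46,809 × 150%/10⌋ = $7,021; SL = ⌊$32,809/4⌋ = $8,202 → take SL $8,202. Book value $38,607.
Year 8: DB = ⌊$38,607 × 150%/10⌋ = $5,791; SL = ⌊$24,607/3⌋ = $8,202 → take SL $8,202. Book value $30,405.
Year 9: DB = ⌊$30,405 × 150%/10⌋ = $4,560; SL = ⌊$16,405/2⌋ = $8,202 → take SL $8,202. Book value $22,203.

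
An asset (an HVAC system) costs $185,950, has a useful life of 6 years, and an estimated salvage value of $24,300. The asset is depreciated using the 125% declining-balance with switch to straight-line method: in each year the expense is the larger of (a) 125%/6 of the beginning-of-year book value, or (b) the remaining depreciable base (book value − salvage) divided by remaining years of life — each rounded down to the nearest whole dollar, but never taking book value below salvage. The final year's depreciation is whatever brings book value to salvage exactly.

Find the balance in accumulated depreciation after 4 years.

$116,340

Depreciable base = $185,950 − $24,300 = $161,650.
Year 1: DB = ⌊$185,950 × 125%/6⌋ = $38,739; SL = ⌊$161,650/6⌋ = $26,941 → take DB $38,739. Book value $147,211.
Year 2: DB = ⌊$147,211 × 125%/6⌋ = $30,668; SL = ⌊$122,911/5⌋ = $24,582 → take DB $30,668. Book value $116,543.
Year 3: DB = ⌊$116,543 × 125%/6⌋ = $24,279; SL = ⌊$92,243/4⌋ = $23,060 → take DB $24,279. Book value $92,264.
Year 4: DB = ⌊$92,264 × 125%/6⌋ = $19,221; SL = ⌊$67,964/3⌋ = $22,654 → take SL $22,654. Book value $69,610.
Accumulated through year 4 = $185,950 − $69,610 = $116,340.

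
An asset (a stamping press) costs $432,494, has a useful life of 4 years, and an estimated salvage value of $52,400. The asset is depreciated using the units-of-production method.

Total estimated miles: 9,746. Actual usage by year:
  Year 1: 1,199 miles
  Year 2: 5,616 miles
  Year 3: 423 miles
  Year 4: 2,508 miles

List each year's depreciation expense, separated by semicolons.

$46,761; $219,024; $16,497; $97,812

Depreciable base = $432,494 − $52,400 = $380,094.
Rate = $380,094 / 9,746 miles = $39 per mile.
Year 1: 1,199 × $39 = $46,761. Book value $385,733.
Year 2: 5,616 × $39 = $219,024. Book value $166,709.
Year 3: 423 × $39 = $16,497. Book value $150,212.
Year 4: 2,508 × $39 = $97,812. Book value $52,400.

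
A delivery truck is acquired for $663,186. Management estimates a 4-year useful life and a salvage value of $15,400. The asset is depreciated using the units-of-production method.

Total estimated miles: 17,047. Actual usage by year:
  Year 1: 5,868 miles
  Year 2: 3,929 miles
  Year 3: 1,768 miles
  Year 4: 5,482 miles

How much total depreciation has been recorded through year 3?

$439,470

Depreciable base = $663,186 − $15,400 = $647,786.
Rate = $647,786 / 17,047 miles = $38 per mile.
Year 1: 5,868 × $38 = $222,984. Book value $440,202.
Year 2: 3,929 × $38 = $149,302. Book value $290,900.
Year 3: 1,768 × $38 = $67,184. Book value $223,716.
Accumulated through year 3 = $663,186 − $223,716 = $439,470.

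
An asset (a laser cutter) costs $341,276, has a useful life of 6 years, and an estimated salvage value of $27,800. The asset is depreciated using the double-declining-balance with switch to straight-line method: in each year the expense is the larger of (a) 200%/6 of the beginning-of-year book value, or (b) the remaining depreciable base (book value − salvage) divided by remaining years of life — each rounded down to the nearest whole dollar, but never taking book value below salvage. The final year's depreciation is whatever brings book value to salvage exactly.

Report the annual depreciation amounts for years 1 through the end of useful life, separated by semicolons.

$113,758; $75,839; $50,559; $33,706; $22,471; $17,143

Depreciable base = $341,276 − $27,800 = $313,476.
Year 1: DB = ⌊$341,276 × 200%/6⌋ = $113,758; SL = ⌊$313,476/6⌋ = $52,246 → take DB $113,758. Book value $227,518.
Year 2: DB = ⌊$227,518 × 200%/6⌋ = $75,839; SL = ⌊$199,718/5⌋ = $39,943 → take DB $75,839. Book value $151,679.
Year 3: DB = ⌊$151,679 × 200%/6⌋ = $50,559; SL = ⌊$123,879/4⌋ = $30,969 → take DB $50,559. Book value $101,120.
Year 4: DB = ⌊$101,120 × 200%/6⌋ = $33,706; SL = ⌊$73,320/3⌋ = $24,440 → take DB $33,706. Book value $67,414.
Year 5: DB = ⌊$67,414 × 200%/6⌋ = $22,471; SL = ⌊$39,614/2⌋ = $19,807 → take DB $22,471. Book value $44,943.
Year 6 (final): $44,943 − $27,800 = $17,143. Book value $27,800.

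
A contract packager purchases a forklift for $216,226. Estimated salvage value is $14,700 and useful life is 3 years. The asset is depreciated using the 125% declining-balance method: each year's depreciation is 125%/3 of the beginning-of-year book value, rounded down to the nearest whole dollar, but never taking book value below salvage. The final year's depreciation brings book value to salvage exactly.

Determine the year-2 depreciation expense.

$52,555

Depreciable base = $216,226 − $14,700 = $201,526.
Year 1: ⌊$216,226 × 125%/3⌋ = $90,094. Book value $126,132.
Year 2: ⌊$126,132 × 125%/3⌋ = $52,555. Book value $73,577.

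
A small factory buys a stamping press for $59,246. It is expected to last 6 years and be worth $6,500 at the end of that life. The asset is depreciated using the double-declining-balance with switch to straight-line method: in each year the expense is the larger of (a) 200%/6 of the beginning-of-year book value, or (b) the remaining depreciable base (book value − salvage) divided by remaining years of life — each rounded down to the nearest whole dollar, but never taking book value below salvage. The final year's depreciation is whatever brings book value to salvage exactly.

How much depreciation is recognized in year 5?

$3,901

Depreciable base = $59,246 − $6,500 = $52,746.
Year 1: DB = ⌊$59,246 × 200%/6⌋ = $19,748; SL = ⌊$52,746/6⌋ = $8,791 → take DB $19,748. Book value $39,498.
Year 2: DB = ⌊$39,498 × 200%/6⌋ = $13,166; SL = ⌊$32,998/5⌋ = $6,599 → take DB $13,166. Book value $26,332.
Year 3: DB = ⌊$26,332 × 200%/6⌋ = $8,777; SL = ⌊$19,832/4⌋ = $4,958 → take DB $8,777. Book value $17,555.
Year 4: DB = ⌊$17,555 × 200%/6⌋ = $5,851; SL = ⌊$11,055/3⌋ = $3,685 → take DB $5,851. Book value $11,704.
Year 5: DB = ⌊$11,704 × 200%/6⌋ = $3,901; SL = ⌊$5,204/2⌋ = $2,602 → take DB $3,901. Book value $7,803.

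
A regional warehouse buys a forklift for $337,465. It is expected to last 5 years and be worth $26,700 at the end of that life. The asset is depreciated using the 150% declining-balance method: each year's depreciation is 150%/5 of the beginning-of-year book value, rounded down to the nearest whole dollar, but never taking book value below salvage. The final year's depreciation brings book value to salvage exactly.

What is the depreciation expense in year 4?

Depreciable base = $337,465 − $26,700 = $310,765.
Year 1: ⌊$337,465 × 150%/5⌋ = $101,239. Book value $236,226.
Year 2: ⌊$236,226 × 150%/5⌋ = $70,867. Book value $165,359.
Year 3: ⌊$165,359 × 150%/5⌋ = $49,607. Book value $115,752.
Year 4: ⌊$115,752 × 150%/5⌋ = $34,725. Book value $81,027.

$34,725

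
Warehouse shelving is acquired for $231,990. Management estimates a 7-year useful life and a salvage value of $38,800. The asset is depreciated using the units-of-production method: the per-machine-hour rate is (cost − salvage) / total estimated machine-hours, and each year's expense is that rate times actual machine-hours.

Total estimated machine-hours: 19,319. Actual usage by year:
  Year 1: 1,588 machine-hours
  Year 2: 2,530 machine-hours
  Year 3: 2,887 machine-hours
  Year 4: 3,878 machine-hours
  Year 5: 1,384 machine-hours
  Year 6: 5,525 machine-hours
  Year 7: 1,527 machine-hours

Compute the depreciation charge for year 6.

Depreciable base = $231,990 − $38,800 = $193,190.
Rate = $193,190 / 19,319 machine-hours = $10 per machine-hour.
Year 1: 1,588 × $10 = $15,880. Book value $216,110.
Year 2: 2,530 × $10 = $25,300. Book value $190,810.
Year 3: 2,887 × $10 = $28,870. Book value $161,940.
Year 4: 3,878 × $10 = $38,780. Book value $123,160.
Year 5: 1,384 × $10 = $13,840. Book value $109,320.
Year 6: 5,525 × $10 = $55,250. Book value $54,070.

$55,250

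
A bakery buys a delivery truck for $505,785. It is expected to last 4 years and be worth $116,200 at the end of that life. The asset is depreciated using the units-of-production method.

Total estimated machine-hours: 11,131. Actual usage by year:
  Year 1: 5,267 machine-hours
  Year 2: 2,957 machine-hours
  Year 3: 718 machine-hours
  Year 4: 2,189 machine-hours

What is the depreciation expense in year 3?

Depreciable base = $505,785 − $116,200 = $389,585.
Rate = $389,585 / 11,131 machine-hours = $35 per machine-hour.
Year 1: 5,267 × $35 = $184,345. Book value $321,440.
Year 2: 2,957 × $35 = $103,495. Book value $217,945.
Year 3: 718 × $35 = $25,130. Book value $192,815.

$25,130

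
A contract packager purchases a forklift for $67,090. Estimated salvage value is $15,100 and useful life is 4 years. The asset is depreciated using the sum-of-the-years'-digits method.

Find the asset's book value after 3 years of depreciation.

$20,299

Depreciable base = $67,090 − $15,100 = $51,990.
Sum of the years' digits = 4+3+2+1 = 10.
Year 1: $51,990 × 4/10 = $20,796. Book value $46,294.
Year 2: $51,990 × 3/10 = $15,597. Book value $30,697.
Year 3: $51,990 × 2/10 = $10,398. Book value $20,299.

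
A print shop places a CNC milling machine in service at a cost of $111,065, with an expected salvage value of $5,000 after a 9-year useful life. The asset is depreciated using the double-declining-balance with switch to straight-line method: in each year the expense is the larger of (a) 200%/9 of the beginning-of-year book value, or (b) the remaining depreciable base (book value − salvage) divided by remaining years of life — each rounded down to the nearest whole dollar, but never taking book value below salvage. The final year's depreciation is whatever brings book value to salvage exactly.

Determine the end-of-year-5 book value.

Depreciable base = $111,065 − $5,000 = $106,065.
Year 1: DB = ⌊$111,065 × 200%/9⌋ = $24,681; SL = ⌊$106,065/9⌋ = $11,785 → take DB $24,681. Book value $86,384.
Year 2: DB = ⌊$86,384 × 200%/9⌋ = $19,196; SL = ⌊$81,384/8⌋ = $10,173 → take DB $19,196. Book value $67,188.
Year 3: DB = ⌊$67,188 × 200%/9⌋ = $14,930; SL = ⌊$62,188/7⌋ = $8,884 → take DB $14,930. Book value $52,258.
Year 4: DB = ⌊$52,258 × 200%/9⌋ = $11,612; SL = ⌊$47,258/6⌋ = $7,876 → take DB $11,612. Book value $40,646.
Year 5: DB = ⌊$40,646 × 200%/9⌋ = $9,032; SL = ⌊$35,646/5⌋ = $7,129 → take DB $9,032. Book value $31,614.

$31,614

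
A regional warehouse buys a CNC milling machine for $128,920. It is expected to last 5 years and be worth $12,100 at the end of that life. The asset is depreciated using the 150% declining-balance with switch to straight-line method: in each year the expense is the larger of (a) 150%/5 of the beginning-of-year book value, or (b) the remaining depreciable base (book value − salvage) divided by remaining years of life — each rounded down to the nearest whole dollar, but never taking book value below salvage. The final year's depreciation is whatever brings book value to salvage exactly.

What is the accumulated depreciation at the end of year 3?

Depreciable base = $128,920 − $12,100 = $116,820.
Year 1: DB = ⌊$128,920 × 150%/5⌋ = $38,676; SL = ⌊$116,820/5⌋ = $23,364 → take DB $38,676. Book value $90,244.
Year 2: DB = ⌊$90,244 × 150%/5⌋ = $27,073; SL = ⌊$78,144/4⌋ = $19,536 → take DB $27,073. Book value $63,171.
Year 3: DB = ⌊$63,171 × 150%/5⌋ = $18,951; SL = ⌊$51,071/3⌋ = $17,023 → take DB $18,951. Book value $44,220.
Accumulated through year 3 = $128,920 − $44,220 = $84,700.

$84,700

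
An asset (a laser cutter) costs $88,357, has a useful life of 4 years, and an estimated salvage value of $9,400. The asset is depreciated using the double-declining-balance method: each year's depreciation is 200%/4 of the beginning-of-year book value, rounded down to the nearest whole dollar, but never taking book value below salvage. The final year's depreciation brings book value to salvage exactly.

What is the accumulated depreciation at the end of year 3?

$77,312

Depreciable base = $88,357 − $9,400 = $78,957.
Year 1: ⌊$88,357 × 200%/4⌋ = $44,178. Book value $44,179.
Year 2: ⌊$44,179 × 200%/4⌋ = $22,089. Book value $22,090.
Year 3: ⌊$22,090 × 200%/4⌋ = $11,045. Book value $11,045.
Accumulated through year 3 = $88,357 − $11,045 = $77,312.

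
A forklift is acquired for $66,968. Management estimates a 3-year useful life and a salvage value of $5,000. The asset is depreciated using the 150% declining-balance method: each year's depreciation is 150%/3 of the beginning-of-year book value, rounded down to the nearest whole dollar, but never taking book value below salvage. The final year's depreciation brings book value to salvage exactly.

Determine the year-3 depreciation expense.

$11,742

Depreciable base = $66,968 − $5,000 = $61,968.
Year 1: ⌊$66,968 × 150%/3⌋ = $33,484. Book value $33,484.
Year 2: ⌊$33,484 × 150%/3⌋ = $16,742. Book value $16,742.
Year 3 (final): $16,742 − $5,000 = $11,742. Book value $5,000.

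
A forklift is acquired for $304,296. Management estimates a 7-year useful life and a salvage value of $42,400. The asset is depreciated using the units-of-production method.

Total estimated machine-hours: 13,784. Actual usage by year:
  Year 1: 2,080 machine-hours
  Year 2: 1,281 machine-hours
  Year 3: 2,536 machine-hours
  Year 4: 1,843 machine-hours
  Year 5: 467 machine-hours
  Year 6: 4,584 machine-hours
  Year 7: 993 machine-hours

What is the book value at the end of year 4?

$157,236

Depreciable base = $304,296 − $42,400 = $261,896.
Rate = $261,896 / 13,784 machine-hours = $19 per machine-hour.
Year 1: 2,080 × $19 = $39,520. Book value $264,776.
Year 2: 1,281 × $19 = $24,339. Book value $240,437.
Year 3: 2,536 × $19 = $48,184. Book value $192,253.
Year 4: 1,843 × $19 = $35,017. Book value $157,236.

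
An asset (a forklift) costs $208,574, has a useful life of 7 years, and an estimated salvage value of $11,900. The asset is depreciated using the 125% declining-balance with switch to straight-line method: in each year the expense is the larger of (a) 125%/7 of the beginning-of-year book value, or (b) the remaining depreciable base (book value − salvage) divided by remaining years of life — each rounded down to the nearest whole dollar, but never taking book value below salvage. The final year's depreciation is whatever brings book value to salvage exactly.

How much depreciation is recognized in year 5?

$25,767

Depreciable base = $208,574 − $11,900 = $196,674.
Year 1: DB = ⌊$208,574 × 125%/7⌋ = $37,245; SL = ⌊$196,674/7⌋ = $28,096 → take DB $37,245. Book value $171,329.
Year 2: DB = ⌊$171,329 × 125%/7⌋ = $30,594; SL = ⌊$159,429/6⌋ = $26,571 → take DB $30,594. Book value $140,735.
Year 3: DB = ⌊$140,735 × 125%/7⌋ = $25,131; SL = ⌊$128,835/5⌋ = $25,767 → take SL $25,767. Book value $114,968.
Year 4: DB = ⌊$114,968 × 125%/7⌋ = $20,530; SL = ⌊$103,068/4⌋ = $25,767 → take SL $25,767. Book value $89,201.
Year 5: DB = ⌊$89,201 × 125%/7⌋ = $15,928; SL = ⌊$77,301/3⌋ = $25,767 → take SL $25,767. Book value $63,434.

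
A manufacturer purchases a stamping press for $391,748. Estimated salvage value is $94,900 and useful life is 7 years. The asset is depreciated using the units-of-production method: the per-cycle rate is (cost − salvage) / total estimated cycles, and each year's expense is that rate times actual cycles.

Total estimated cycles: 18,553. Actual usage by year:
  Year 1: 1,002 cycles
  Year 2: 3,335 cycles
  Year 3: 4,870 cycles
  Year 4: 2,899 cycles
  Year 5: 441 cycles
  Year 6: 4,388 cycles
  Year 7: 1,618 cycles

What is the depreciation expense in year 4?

$46,384

Depreciable base = $391,748 − $94,900 = $296,848.
Rate = $296,848 / 18,553 cycles = $16 per cycle.
Year 1: 1,002 × $16 = $16,032. Book value $375,716.
Year 2: 3,335 × $16 = $53,360. Book value $322,356.
Year 3: 4,870 × $16 = $77,920. Book value $244,436.
Year 4: 2,899 × $16 = $46,384. Book value $198,052.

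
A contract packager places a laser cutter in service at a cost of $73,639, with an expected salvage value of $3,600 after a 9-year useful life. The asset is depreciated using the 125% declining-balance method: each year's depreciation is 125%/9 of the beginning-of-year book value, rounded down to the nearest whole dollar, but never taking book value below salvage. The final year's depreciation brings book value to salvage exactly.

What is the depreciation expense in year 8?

Depreciable base = $73,639 − $3,600 = $70,039.
Year 1: ⌊$73,639 × 125%/9⌋ = $10,227. Book value $63,412.
Year 2: ⌊$63,412 × 125%/9⌋ = $8,807. Book value $54,605.
Year 3: ⌊$54,605 × 125%/9⌋ = $7,584. Book value $47,021.
Year 4: ⌊$47,021 × 125%/9⌋ = $6,530. Book value $40,491.
Year 5: ⌊$40,491 × 125%/9⌋ = $5,623. Book value $34,868.
Year 6: ⌊$34,868 × 125%/9⌋ = $4,842. Book value $30,026.
Year 7: ⌊$30,026 × 125%/9⌋ = $4,170. Book value $25,856.
Year 8: ⌊$25,856 × 125%/9⌋ = $3,591. Book value $22,265.

$3,591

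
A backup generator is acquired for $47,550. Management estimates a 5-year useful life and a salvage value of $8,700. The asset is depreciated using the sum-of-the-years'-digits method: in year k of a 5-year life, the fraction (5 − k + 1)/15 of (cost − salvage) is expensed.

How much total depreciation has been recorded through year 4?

$36,260

Depreciable base = $47,550 − $8,700 = $38,850.
Sum of the years' digits = 5+4+3+2+1 = 15.
Year 1: $38,850 × 5/15 = $12,950. Book value $34,600.
Year 2: $38,850 × 4/15 = $10,360. Book value $24,240.
Year 3: $38,850 × 3/15 = $7,770. Book value $16,470.
Year 4: $38,850 × 2/15 = $5,180. Book value $11,290.
Accumulated through year 4 = $47,550 − $11,290 = $36,260.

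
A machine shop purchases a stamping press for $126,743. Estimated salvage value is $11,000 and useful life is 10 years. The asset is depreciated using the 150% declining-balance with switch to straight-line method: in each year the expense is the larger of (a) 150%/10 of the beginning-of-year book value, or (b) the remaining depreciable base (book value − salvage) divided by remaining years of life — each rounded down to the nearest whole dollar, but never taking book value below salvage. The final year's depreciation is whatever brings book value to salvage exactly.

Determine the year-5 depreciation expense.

Depreciable base = $126,743 − $11,000 = $115,743.
Year 1: DB = ⌊$126,743 × 150%/10⌋ = $19,011; SL = ⌊$115,743/10⌋ = $11,574 → take DB $19,011. Book value $107,732.
Year 2: DB = ⌊$107,732 × 150%/10⌋ = $16,159; SL = ⌊$96,732/9⌋ = $10,748 → take DB $16,159. Book value $91,573.
Year 3: DB = ⌊$91,573 × 150%/10⌋ = $13,735; SL = ⌊$80,573/8⌋ = $10,071 → take DB $13,735. Book value $77,838.
Year 4: DB = ⌊$77,838 × 150%/10⌋ = $11,675; SL = ⌊$66,838/7⌋ = $9,548 → take DB $11,675. Book value $66,163.
Year 5: DB = ⌊$66,163 × 150%/10⌋ = $9,924; SL = ⌊$55,163/6⌋ = $9,193 → take DB $9,924. Book value $56,239.

$9,924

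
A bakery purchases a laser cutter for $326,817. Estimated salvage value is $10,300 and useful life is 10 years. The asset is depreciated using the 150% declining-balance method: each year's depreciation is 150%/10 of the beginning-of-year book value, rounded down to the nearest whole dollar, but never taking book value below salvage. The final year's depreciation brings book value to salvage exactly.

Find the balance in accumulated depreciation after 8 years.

Depreciable base = $326,817 − $10,300 = $316,517.
Year 1: ⌊$326,817 × 150%/10⌋ = $49,022. Book value $277,795.
Year 2: ⌊$277,795 × 150%/10⌋ = $41,669. Book value $236,126.
Year 3: ⌊$236,126 × 150%/10⌋ = $35,418. Book value $200,708.
Year 4: ⌊$200,708 × 150%/10⌋ = $30,106. Book value $170,602.
Year 5: ⌊$170,602 × 150%/10⌋ = $25,590. Book value $145,012.
Year 6: ⌊$145,012 × 150%/10⌋ = $21,751. Book value $123,261.
Year 7: ⌊$123,261 × 150%/10⌋ = $18,489. Book value $104,772.
Year 8: ⌊$104,772 × 150%/10⌋ = $15,715. Book value $89,057.
Accumulated through year 8 = $326,817 − $89,057 = $237,760.

$237,760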